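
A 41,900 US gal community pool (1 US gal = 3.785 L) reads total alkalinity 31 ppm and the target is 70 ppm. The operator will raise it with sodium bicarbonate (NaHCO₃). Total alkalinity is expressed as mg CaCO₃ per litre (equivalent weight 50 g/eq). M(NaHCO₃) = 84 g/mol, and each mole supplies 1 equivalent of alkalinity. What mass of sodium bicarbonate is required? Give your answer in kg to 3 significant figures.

Volume: 41,900 US gal × 3.785 L/gal = 158,592 L.
Alkalinity to add: (70 − 31) = 39 mg/L as CaCO₃ × 158,592 L = 6185 g as CaCO₃.
Equivalents: 6185 g ÷ 50 g/eq = 123.7 eq.
NaHCO₃ supplies 1 eq per mole → 123.7 mol.
Mass: 123.7 mol × 84 g/mol = 10,390 g.

10.4 kg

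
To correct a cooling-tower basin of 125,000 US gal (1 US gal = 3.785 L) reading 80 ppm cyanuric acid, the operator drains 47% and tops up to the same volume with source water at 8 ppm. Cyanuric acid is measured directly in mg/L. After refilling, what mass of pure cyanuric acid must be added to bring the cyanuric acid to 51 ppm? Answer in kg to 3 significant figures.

2.29 kg

Volume: 125,000 US gal × 3.785 L/gal = 473,125 L.
After draining 47% and refilling: 80 × 0.53 + 8 × 0.47 = 46.16 ppm.
Deficit to target: 51 − 46.16 = 4.84 mg/L.
Mass: 4.84 mg/L × 473,125 L = 2290 g cyanuric acid.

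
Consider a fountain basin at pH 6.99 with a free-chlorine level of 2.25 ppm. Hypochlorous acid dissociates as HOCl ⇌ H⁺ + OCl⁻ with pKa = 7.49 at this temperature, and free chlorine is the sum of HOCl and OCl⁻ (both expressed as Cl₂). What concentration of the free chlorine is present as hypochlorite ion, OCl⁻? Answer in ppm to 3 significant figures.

0.541 ppm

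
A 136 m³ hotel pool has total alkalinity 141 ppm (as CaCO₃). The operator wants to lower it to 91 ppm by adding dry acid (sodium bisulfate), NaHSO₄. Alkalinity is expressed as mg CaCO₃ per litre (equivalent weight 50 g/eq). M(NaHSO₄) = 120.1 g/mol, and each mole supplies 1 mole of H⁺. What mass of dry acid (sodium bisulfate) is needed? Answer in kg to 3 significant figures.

16.3 kg

Volume: 136 m³ = 136,000 L.
Alkalinity to neutralize: (141 − 91) = 50 mg/L as CaCO₃ × 136,000 L = 6800 g as CaCO₃.
Equivalents of H⁺ required: 6800 ÷ 50 g/eq = 136 eq = 136 mol NaHSO₄.
Mass of NaHSO₄: 136 × 120.1 = 16,330 g.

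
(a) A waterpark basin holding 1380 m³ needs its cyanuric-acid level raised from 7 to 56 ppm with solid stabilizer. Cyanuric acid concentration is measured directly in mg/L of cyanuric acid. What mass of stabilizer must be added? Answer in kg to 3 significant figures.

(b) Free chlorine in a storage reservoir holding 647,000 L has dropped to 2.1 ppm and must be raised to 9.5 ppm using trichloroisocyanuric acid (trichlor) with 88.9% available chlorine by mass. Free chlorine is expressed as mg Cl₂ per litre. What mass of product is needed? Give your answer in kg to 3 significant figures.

(a) 67.6 kg; (b) 5.39 kg

(a) Volume: 1380 m³ = 1,380,000 L.
(a) CYA to add: (56 − 7) = 49 mg/L × 1,380,000 L = 67,620 g cyanuric acid.

(b) Chlorine deficit: 9.5 − 2.1 = 7.4 ppm = 7.4 mg/L as Cl₂.
(b) Cl₂ equivalent needed: 7.4 mg/L × 647,000 L = 4,788,000 mg = 4788 g.
(b) Product at 88.9% available chlorine: 4788 / 0.889 = 5386 g.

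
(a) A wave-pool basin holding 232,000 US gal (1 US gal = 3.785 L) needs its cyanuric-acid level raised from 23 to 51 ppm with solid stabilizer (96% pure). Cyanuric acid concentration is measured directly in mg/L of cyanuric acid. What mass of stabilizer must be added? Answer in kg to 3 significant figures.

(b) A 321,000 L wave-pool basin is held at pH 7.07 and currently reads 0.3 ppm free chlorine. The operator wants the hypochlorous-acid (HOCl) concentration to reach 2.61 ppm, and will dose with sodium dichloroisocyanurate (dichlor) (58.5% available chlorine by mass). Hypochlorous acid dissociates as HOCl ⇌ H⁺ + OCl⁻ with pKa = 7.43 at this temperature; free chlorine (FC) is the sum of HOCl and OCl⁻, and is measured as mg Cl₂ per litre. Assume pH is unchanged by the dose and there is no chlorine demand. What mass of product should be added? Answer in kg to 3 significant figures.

(a) 25.6 kg; (b) 1.89 kg

(a) Volume: 232,000 US gal × 3.785 L/gal = 878,120 L.
(a) CYA to add: (51 − 23) = 28 mg/L × 878,120 L = 24,590 g cyanuric acid.
(a) At 96% purity: 24,590 / 0.96 = 25,610 g product.

(b) [OCl⁻]/[HOCl] = 10^(pH − pKa) = 10^(7.07 − 7.43) = 0.4365; fraction as HOCl = 1/(1 + 0.4365) = 0.6961.
(b) Free chlorine required for 2.61 ppm HOCl: 2.61 / 0.6961 = 3.749 ppm.
(b) FC to add: 3.749 − 0.3 = 3.449 mg/L as Cl₂.
(b) Cl₂ equivalent: 3.449 mg/L × 321,000 L = 1107 g.
(b) Product at 58.5% available Cl: 1107 / 0.585 = 1893 g.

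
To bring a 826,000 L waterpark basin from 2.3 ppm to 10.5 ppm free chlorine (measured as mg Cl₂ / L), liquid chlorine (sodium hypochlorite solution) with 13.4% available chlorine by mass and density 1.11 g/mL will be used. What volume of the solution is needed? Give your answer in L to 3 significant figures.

Chlorine deficit: 10.5 − 2.3 = 8.2 ppm = 8.2 mg/L as Cl₂.
Cl₂ equivalent needed: 8.2 mg/L × 826,000 L = 6,773,000 mg = 6773 g.
Product at 13.4% available chlorine: 6773 / 0.134 = 50,550 g.
Volume at density 1.11 g/mL: 50,550 g ÷ 1.11 g/mL = 45,540 mL.

45.5 L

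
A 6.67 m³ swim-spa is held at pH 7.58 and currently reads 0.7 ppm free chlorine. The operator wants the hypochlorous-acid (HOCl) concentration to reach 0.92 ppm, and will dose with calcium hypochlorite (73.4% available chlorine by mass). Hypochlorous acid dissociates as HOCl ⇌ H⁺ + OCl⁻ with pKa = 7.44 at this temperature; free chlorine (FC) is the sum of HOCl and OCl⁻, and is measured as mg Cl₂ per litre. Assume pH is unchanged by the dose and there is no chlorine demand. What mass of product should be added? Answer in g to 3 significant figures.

13.5 g

Volume: 6.67 m³ = 6,670 L.
[OCl⁻]/[HOCl] = 10^(pH − pKa) = 10^(7.58 − 7.44) = 1.38; fraction as HOCl = 1/(1 + 1.38) = 0.4201.
Free chlorine required for 0.92 ppm HOCl: 0.92 / 0.4201 = 2.19 ppm.
FC to add: 2.19 − 0.7 = 1.49 mg/L as Cl₂.
Cl₂ equivalent: 1.49 mg/L × 6,670 L = 9.938 g.
Product at 73.4% available Cl: 9.938 / 0.734 = 13.54 g.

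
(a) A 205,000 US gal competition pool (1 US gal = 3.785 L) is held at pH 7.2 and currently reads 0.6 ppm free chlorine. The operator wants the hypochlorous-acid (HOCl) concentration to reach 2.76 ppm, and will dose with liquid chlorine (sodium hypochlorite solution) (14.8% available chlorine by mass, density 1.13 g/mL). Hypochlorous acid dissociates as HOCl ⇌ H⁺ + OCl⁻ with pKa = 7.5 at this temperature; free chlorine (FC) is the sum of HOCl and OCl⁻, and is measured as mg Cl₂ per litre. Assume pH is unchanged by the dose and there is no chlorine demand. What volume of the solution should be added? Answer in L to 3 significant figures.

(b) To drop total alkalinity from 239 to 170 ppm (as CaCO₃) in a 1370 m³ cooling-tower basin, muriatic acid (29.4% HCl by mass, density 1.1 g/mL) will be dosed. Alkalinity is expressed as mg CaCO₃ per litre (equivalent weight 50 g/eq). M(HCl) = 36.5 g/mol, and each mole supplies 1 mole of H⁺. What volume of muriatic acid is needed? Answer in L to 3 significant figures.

(a) 16.4 L; (b) 213 L

(a) Volume: 205,000 US gal × 3.785 L/gal = 775,925 L.
(a) [OCl⁻]/[HOCl] = 10^(pH − pKa) = 10^(7.2 − 7.5) = 0.5012; fraction as HOCl = 1/(1 + 0.5012) = 0.6661.
(a) Free chlorine required for 2.76 ppm HOCl: 2.76 / 0.6661 = 4.143 ppm.
(a) FC to add: 4.143 − 0.6 = 3.543 mg/L as Cl₂.
(a) Cl₂ equivalent: 3.543 mg/L × 775,925 L = 2749 g.
(a) Product at 14.8% available Cl: 2749 / 0.148 = 18,580 g.
(a) Volume: 18,580 g ÷ 1.13 g/mL = 16,440 mL.

(b) Volume: 1370 m³ = 1,370,000 L.
(b) Alkalinity to neutralize: (239 − 170) = 69 mg/L as CaCO₃ × 1,370,000 L = 94,530 g as CaCO₃.
(b) Equivalents of H⁺ required: 94,530 ÷ 50 g/eq = 1891 eq = 1891 mol HCl.
(b) Mass of HCl: 1891 × 36.5 = 69,010 g.
(b) Mass of 29.4% solution: 69,010 / 0.294 = 234,700 g.
(b) Volume: 234,700 g ÷ 1.1 g/mL = 213,400 mL.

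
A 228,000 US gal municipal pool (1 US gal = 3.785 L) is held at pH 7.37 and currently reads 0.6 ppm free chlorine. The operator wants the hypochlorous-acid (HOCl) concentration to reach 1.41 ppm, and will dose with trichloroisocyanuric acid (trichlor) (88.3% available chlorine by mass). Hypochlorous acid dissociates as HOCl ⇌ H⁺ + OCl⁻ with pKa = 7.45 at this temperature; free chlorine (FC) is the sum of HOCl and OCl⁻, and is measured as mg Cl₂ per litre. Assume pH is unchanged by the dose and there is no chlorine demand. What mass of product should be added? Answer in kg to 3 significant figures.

Volume: 228,000 US gal × 3.785 L/gal = 862,980 L.
[OCl⁻]/[HOCl] = 10^(pH − pKa) = 10^(7.37 − 7.45) = 0.8318; fraction as HOCl = 1/(1 + 0.8318) = 0.5459.
Free chlorine required for 1.41 ppm HOCl: 1.41 / 0.5459 = 2.583 ppm.
FC to add: 2.583 − 0.6 = 1.983 mg/L as Cl₂.
Cl₂ equivalent: 1.983 mg/L × 862,980 L = 1711 g.
Product at 88.3% available Cl: 1711 / 0.883 = 1938 g.

1.94 kg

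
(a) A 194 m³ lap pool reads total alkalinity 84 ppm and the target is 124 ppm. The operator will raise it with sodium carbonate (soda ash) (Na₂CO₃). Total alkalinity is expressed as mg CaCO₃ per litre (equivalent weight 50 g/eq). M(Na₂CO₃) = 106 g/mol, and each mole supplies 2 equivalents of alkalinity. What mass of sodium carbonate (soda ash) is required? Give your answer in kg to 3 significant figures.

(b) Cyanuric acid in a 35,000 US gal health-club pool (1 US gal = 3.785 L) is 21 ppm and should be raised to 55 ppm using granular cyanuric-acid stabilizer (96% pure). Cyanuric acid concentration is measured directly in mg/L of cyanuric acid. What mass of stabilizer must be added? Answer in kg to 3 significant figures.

(a) Volume: 194 m³ = 194,000 L.
(a) Alkalinity to add: (124 − 84) = 40 mg/L as CaCO₃ × 194,000 L = 7760 g as CaCO₃.
(a) Equivalents: 7760 g ÷ 50 g/eq = 155.2 eq.
(a) Each mole of Na₂CO₃ supplies 2 eq, so 155.2 / 2 = 77.6 mol.
(a) Mass: 77.6 mol × 106 g/mol = 8226 g.

(b) Volume: 35,000 US gal × 3.785 L/gal = 132,475 L.
(b) CYA to add: (55 − 21) = 34 mg/L × 132,475 L = 4504 g cyanuric acid.
(b) At 96% purity: 4504 / 0.96 = 4692 g product.

(a) 8.23 kg; (b) 4.69 kg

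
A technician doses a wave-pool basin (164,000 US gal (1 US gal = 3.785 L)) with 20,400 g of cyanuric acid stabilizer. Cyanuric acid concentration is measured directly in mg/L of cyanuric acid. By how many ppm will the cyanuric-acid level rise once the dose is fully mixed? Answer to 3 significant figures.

Volume: 164,000 US gal × 3.785 L/gal = 620,740 L.
Rise: 20,400 g / 620,740 L × 1000 = 32.86 mg/L.

32.9 ppm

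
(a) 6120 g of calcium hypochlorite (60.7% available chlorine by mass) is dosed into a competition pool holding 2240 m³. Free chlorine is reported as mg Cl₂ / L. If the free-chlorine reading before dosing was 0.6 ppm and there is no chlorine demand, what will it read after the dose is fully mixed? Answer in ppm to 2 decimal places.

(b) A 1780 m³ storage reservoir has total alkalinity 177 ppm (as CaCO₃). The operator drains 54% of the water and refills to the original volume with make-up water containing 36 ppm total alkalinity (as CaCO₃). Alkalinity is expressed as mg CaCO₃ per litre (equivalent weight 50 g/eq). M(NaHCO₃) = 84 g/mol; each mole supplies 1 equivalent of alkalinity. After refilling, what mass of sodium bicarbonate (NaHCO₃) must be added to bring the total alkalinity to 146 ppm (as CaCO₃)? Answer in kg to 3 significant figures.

(a) Volume: 2240 m³ = 2,240,000 L.
(a) Available chlorine delivered: 6120 g × 0.607 = 3715 g as Cl₂.
(a) Concentration rise: 3715 g / 2,240,000 L = 1.658 mg/L = 1.66 ppm.
(a) Final FC: 0.6 + 1.66 = 2.26 ppm.

(b) Volume: 1780 m³ = 1,780,000 L.
(b) After draining 54% and refilling: 177 × 0.46 + 36 × 0.54 = 100.86 ppm.
(b) Deficit to target: 146 − 100.86 = 45.14 mg/L.
(b) As CaCO₃: 45.14 mg/L × 1,780,000 L = 80,350 g; ÷ 50 g/eq ÷ 1 = 1607 mol NaHCO₃.
(b) Mass: 1607 × 84 = 135,000 g.

(a) 2.26 ppm; (b) 135 kg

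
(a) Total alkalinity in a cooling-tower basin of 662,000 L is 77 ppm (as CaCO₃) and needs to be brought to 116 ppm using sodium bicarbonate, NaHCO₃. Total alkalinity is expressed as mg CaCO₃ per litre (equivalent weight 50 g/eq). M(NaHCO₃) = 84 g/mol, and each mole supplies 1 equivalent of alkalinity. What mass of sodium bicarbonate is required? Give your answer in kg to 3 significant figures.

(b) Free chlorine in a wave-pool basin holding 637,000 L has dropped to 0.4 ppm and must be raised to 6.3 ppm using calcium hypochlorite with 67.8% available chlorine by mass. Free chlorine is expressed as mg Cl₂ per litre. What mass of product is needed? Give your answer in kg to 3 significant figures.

(a) Alkalinity to add: (116 − 77) = 39 mg/L as CaCO₃ × 662,000 L = 25,820 g as CaCO₃.
(a) Equivalents: 25,820 g ÷ 50 g/eq = 516.4 eq.
(a) NaHCO₃ supplies 1 eq per mole → 516.4 mol.
(a) Mass: 516.4 mol × 84 g/mol = 43,370 g.

(b) Chlorine deficit: 6.3 − 0.4 = 5.9 ppm = 5.9 mg/L as Cl₂.
(b) Cl₂ equivalent needed: 5.9 mg/L × 637,000 L = 3,758,000 mg = 3758 g.
(b) Product at 67.8% available chlorine: 3758 / 0.678 = 5543 g.

(a) 43.4 kg; (b) 5.54 kg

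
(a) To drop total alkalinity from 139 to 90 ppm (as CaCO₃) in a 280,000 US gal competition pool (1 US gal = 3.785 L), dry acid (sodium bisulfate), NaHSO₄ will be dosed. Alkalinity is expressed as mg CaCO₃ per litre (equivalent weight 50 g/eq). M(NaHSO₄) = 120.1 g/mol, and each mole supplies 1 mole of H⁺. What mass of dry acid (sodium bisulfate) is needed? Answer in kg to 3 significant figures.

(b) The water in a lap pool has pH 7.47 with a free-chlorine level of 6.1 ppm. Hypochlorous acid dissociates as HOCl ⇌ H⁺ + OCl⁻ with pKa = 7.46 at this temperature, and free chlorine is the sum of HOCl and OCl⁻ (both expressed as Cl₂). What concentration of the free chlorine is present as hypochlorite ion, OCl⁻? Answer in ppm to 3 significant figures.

(a) Volume: 280,000 US gal × 3.785 L/gal = 1,059,800 L.
(a) Alkalinity to neutralize: (139 − 90) = 49 mg/L as CaCO₃ × 1,059,800 L = 51,930 g as CaCO₃.
(a) Equivalents of H⁺ required: 51,930 ÷ 50 g/eq = 1039 eq = 1039 mol NaHSO₄.
(a) Mass of NaHSO₄: 1039 × 120.1 = 124,700 g.

(b) [OCl⁻]/[HOCl] = 10^(pH − pKa) = 10^(7.47 − 7.46) = 10^0.01 = 1.023.
(b) Fraction as HOCl = 1 / (1 + 1.023) = 0.4942.
(b) OCl⁻ = (1 − 0.4942) × 6.1 ppm = 3.085 ppm.

(a) 125 kg; (b) 3.09 ppm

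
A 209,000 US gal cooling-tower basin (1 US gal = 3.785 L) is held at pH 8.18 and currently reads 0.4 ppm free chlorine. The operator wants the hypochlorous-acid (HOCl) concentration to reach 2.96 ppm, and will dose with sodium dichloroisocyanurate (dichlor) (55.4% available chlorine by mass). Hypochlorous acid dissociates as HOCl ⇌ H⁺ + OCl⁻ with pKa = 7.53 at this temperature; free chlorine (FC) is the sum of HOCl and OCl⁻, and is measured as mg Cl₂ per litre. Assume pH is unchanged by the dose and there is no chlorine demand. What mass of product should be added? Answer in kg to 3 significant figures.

22.5 kg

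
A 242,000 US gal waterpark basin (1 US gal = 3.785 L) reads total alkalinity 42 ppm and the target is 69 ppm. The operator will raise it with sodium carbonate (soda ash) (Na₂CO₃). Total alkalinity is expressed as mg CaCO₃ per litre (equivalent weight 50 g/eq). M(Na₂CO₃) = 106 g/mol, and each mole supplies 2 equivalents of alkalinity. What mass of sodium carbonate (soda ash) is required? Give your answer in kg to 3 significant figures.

Volume: 242,000 US gal × 3.785 L/gal = 915,970 L.
Alkalinity to add: (69 − 42) = 27 mg/L as CaCO₃ × 915,970 L = 24,730 g as CaCO₃.
Equivalents: 24,730 g ÷ 50 g/eq = 494.6 eq.
Each mole of Na₂CO₃ supplies 2 eq, so 494.6 / 2 = 247.3 mol.
Mass: 247.3 mol × 106 g/mol = 26,220 g.

26.2 kg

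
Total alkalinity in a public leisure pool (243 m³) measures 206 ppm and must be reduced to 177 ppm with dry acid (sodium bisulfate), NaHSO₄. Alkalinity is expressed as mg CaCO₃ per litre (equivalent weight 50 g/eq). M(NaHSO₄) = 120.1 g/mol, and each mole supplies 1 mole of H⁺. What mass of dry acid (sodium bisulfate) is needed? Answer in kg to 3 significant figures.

Volume: 243 m³ = 243,000 L.
Alkalinity to neutralize: (206 − 177) = 29 mg/L as CaCO₃ × 243,000 L = 7047 g as CaCO₃.
Equivalents of H⁺ required: 7047 ÷ 50 g/eq = 140.9 eq = 140.9 mol NaHSO₄.
Mass of NaHSO₄: 140.9 × 120.1 = 16,930 g.

16.9 kg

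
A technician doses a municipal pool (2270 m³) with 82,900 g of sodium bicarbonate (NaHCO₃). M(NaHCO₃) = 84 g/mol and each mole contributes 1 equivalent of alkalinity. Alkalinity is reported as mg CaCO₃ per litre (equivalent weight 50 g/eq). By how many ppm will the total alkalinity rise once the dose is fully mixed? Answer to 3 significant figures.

21.7 ppm

Volume: 2270 m³ = 2,270,000 L.
Moles of NaHCO₃: 82,900 g ÷ 84 g/mol = 986.9 mol → 986.9 eq of alkalinity.
As CaCO₃: 986.9 eq × 50 g/eq = 49,350 g.
Rise: 49,350 g / 2,270,000 L × 1000 = 21.74 mg/L.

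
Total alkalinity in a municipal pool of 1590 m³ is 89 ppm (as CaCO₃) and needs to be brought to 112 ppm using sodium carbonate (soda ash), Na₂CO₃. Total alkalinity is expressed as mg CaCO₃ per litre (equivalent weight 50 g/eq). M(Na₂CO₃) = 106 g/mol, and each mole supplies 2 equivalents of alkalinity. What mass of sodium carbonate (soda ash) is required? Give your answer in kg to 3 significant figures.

38.8 kg

Volume: 1590 m³ = 1,590,000 L.
Alkalinity to add: (112 − 89) = 23 mg/L as CaCO₃ × 1,590,000 L = 36,570 g as CaCO₃.
Equivalents: 36,570 g ÷ 50 g/eq = 731.4 eq.
Each mole of Na₂CO₃ supplies 2 eq, so 731.4 / 2 = 365.7 mol.
Mass: 365.7 mol × 106 g/mol = 38,760 g.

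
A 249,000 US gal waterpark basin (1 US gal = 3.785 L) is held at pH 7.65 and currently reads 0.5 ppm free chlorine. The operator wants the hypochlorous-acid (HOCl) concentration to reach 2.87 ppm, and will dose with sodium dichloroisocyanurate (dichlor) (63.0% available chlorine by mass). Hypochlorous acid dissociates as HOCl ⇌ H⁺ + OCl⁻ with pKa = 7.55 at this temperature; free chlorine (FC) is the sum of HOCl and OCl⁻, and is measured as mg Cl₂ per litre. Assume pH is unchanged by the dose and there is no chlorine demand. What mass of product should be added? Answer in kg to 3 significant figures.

Volume: 249,000 US gal × 3.785 L/gal = 942,465 L.
[OCl⁻]/[HOCl] = 10^(pH − pKa) = 10^(7.65 − 7.55) = 1.259; fraction as HOCl = 1/(1 + 1.259) = 0.4427.
Free chlorine required for 2.87 ppm HOCl: 2.87 / 0.4427 = 6.483 ppm.
FC to add: 6.483 − 0.5 = 5.983 mg/L as Cl₂.
Cl₂ equivalent: 5.983 mg/L × 942,465 L = 5639 g.
Product at 63.0% available Cl: 5639 / 0.63 = 8951 g.

8.95 kg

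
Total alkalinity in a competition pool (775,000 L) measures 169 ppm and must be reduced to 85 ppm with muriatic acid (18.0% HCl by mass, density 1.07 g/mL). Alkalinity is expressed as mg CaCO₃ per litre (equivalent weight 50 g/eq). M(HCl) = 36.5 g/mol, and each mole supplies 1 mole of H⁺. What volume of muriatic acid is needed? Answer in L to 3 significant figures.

247 L

Alkalinity to neutralize: (169 − 85) = 84 mg/L as CaCO₃ × 775,000 L = 65,100 g as CaCO₃.
Equivalents of H⁺ required: 65,100 ÷ 50 g/eq = 1302 eq = 1302 mol HCl.
Mass of HCl: 1302 × 36.5 = 47,520 g.
Mass of 18.0% solution: 47,520 / 0.18 = 264,000 g.
Volume: 264,000 g ÷ 1.07 g/mL = 246,700 mL.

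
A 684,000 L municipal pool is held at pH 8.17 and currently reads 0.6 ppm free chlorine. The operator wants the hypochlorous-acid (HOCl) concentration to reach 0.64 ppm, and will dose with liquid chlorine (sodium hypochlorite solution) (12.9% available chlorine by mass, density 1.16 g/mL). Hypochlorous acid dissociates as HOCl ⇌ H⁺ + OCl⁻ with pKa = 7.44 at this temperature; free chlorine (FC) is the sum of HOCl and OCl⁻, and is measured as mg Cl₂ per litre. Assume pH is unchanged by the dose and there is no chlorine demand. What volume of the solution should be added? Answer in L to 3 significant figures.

15.9 L

[OCl⁻]/[HOCl] = 10^(pH − pKa) = 10^(8.17 − 7.44) = 5.37; fraction as HOCl = 1/(1 + 5.37) = 0.157.
Free chlorine required for 0.64 ppm HOCl: 0.64 / 0.157 = 4.077 ppm.
FC to add: 4.077 − 0.6 = 3.477 mg/L as Cl₂.
Cl₂ equivalent: 3.477 mg/L × 684,000 L = 2378 g.
Product at 12.9% available Cl: 2378 / 0.129 = 18,440 g.
Volume: 18,440 g ÷ 1.16 g/mL = 15,890 mL.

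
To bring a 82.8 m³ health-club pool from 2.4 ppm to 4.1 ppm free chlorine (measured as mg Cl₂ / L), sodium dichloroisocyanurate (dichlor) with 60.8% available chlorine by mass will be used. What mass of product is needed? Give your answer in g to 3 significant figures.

Volume: 82.8 m³ = 82,800 L.
Chlorine deficit: 4.1 − 2.4 = 1.7 ppm = 1.7 mg/L as Cl₂.
Cl₂ equivalent needed: 1.7 mg/L × 82,800 L = 140,800 mg = 140.8 g.
Product at 60.8% available chlorine: 140.8 / 0.608 = 231.5 g.

232 g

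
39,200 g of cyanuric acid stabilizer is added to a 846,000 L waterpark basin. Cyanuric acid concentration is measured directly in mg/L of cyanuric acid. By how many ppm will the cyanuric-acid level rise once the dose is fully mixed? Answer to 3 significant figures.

Rise: 39,200 g / 846,000 L × 1000 = 46.34 mg/L.

46.3 ppm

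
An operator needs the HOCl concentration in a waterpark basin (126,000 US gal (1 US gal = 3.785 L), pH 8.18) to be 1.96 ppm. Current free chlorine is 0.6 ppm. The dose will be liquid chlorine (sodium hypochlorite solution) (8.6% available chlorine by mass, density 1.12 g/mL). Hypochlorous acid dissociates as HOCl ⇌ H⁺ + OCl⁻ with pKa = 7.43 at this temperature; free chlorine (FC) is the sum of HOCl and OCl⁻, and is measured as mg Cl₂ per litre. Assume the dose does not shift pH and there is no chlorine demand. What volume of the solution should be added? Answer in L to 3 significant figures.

Volume: 126,000 US gal × 3.785 L/gal = 476,910 L.
[OCl⁻]/[HOCl] = 10^(pH − pKa) = 10^(8.18 − 7.43) = 5.623; fraction as HOCl = 1/(1 + 5.623) = 0.151.
Free chlorine required for 1.96 ppm HOCl: 1.96 / 0.151 = 12.98 ppm.
FC to add: 12.98 − 0.6 = 12.38 mg/L as Cl₂.
Cl₂ equivalent: 12.38 mg/L × 476,910 L = 5905 g.
Product at 8.6% available Cl: 5905 / 0.086 = 68,660 g.
Volume: 68,660 g ÷ 1.12 g/mL = 61,310 mL.

61.3 L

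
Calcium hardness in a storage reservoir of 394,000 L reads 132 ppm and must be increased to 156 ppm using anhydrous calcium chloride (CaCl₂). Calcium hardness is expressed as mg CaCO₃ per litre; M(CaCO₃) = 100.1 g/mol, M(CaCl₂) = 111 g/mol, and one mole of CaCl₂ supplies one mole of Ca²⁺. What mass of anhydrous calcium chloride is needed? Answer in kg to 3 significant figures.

Hardness to add: (156 − 132) = 24 mg/L as CaCO₃ × 394,000 L = 9456 g as CaCO₃.
Moles of Ca²⁺ (1 mol Ca²⁺ ≡ 1 mol CaCO₃): 9456 / 100.1 g/mol = 94.47 mol.
Mass of CaCl₂: 94.47 × 111 = 10,490 g.

10.5 kg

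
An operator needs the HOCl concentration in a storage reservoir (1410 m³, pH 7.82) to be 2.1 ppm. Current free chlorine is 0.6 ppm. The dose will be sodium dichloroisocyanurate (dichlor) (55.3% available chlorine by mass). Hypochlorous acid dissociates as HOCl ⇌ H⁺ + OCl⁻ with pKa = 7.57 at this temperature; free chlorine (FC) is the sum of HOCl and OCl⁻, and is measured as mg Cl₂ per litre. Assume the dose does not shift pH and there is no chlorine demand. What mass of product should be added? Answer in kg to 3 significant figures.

Volume: 1410 m³ = 1,410,000 L.
[OCl⁻]/[HOCl] = 10^(pH − pKa) = 10^(7.82 − 7.57) = 1.778; fraction as HOCl = 1/(1 + 1.778) = 0.3599.
Free chlorine required for 2.1 ppm HOCl: 2.1 / 0.3599 = 5.834 ppm.
FC to add: 5.834 − 0.6 = 5.234 mg/L as Cl₂.
Cl₂ equivalent: 5.234 mg/L × 1,410,000 L = 7380 g.
Product at 55.3% available Cl: 7380 / 0.553 = 13,350 g.

13.3 kg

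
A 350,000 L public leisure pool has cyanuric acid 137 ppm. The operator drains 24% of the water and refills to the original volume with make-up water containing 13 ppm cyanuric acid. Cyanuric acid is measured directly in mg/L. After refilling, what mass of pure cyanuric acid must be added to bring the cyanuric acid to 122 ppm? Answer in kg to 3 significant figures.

After draining 24% and refilling: 137 × 0.76 + 13 × 0.24 = 107.24 ppm.
Deficit to target: 122 − 107.24 = 14.76 mg/L.
Mass: 14.76 mg/L × 350,000 L = 5166 g cyanuric acid.

5.17 kg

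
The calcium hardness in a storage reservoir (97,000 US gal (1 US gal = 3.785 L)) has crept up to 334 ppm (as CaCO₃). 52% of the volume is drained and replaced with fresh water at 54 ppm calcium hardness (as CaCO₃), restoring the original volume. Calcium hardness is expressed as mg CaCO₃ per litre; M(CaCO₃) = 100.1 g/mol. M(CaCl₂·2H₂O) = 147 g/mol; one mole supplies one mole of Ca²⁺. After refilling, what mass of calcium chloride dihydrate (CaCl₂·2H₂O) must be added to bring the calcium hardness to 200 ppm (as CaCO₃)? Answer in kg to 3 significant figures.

6.25 kg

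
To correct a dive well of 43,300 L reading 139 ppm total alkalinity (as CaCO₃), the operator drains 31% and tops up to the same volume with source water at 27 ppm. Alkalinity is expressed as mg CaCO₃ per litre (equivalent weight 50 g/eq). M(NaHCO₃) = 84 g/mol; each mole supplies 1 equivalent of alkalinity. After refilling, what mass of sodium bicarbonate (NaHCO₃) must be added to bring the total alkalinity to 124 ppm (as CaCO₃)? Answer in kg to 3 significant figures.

1.43 kg

After draining 31% and refilling: 139 × 0.69 + 27 × 0.31 = 104.28 ppm.
Deficit to target: 124 − 104.28 = 19.72 mg/L.
As CaCO₃: 19.72 mg/L × 43,300 L = 853.9 g; ÷ 50 g/eq ÷ 1 = 17.08 mol NaHCO₃.
Mass: 17.08 × 84 = 1435 g.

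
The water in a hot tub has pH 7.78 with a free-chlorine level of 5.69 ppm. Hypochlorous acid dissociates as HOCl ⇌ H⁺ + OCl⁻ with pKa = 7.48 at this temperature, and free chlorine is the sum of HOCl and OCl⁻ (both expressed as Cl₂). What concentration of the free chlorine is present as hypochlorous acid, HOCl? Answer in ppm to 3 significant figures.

1.90 ppm

[OCl⁻]/[HOCl] = 10^(pH − pKa) = 10^(7.78 − 7.48) = 10^0.30 = 1.995.
Fraction as HOCl = 1 / (1 + 1.995) = 0.3339.
HOCl = 0.3339 × 5.69 ppm = 1.9 ppm.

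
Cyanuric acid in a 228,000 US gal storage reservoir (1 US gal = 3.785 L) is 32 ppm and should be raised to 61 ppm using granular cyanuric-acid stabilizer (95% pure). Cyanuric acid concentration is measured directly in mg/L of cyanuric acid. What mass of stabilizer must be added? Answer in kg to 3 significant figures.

26.3 kg

Volume: 228,000 US gal × 3.785 L/gal = 862,980 L.
CYA to add: (61 − 32) = 29 mg/L × 862,980 L = 25,030 g cyanuric acid.
At 95% purity: 25,030 / 0.95 = 26,340 g product.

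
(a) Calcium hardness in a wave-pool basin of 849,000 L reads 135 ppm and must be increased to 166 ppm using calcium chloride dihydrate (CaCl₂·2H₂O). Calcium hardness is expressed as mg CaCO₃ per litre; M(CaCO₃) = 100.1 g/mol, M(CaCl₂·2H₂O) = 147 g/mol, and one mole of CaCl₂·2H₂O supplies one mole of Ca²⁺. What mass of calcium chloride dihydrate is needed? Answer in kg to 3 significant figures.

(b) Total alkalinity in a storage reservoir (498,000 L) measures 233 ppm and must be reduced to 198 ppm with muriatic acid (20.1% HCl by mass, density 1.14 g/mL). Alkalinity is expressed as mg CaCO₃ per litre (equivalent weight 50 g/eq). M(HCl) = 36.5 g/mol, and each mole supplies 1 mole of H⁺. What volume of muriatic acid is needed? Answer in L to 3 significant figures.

(a) 38.7 kg; (b) 55.5 L

(a) Hardness to add: (166 − 135) = 31 mg/L as CaCO₃ × 849,000 L = 26,320 g as CaCO₃.
(a) Moles of Ca²⁺ (1 mol Ca²⁺ ≡ 1 mol CaCO₃): 26,320 / 100.1 g/mol = 262.9 mol.
(a) Mass of CaCl₂·2H₂O: 262.9 × 147 = 38,650 g.

(b) Alkalinity to neutralize: (233 − 198) = 35 mg/L as CaCO₃ × 498,000 L = 17,430 g as CaCO₃.
(b) Equivalents of H⁺ required: 17,430 ÷ 50 g/eq = 348.6 eq = 348.6 mol HCl.
(b) Mass of HCl: 348.6 × 36.5 = 12,720 g.
(b) Mass of 20.1% solution: 12,720 / 0.201 = 63,300 g.
(b) Volume: 63,300 g ÷ 1.14 g/mL = 55,530 mL.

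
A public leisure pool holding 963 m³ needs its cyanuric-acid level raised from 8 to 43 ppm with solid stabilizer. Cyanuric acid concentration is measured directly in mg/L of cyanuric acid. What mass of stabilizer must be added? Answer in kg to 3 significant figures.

33.7 kg

Volume: 963 m³ = 963,000 L.
CYA to add: (43 − 8) = 35 mg/L × 963,000 L = 33,700 g cyanuric acid.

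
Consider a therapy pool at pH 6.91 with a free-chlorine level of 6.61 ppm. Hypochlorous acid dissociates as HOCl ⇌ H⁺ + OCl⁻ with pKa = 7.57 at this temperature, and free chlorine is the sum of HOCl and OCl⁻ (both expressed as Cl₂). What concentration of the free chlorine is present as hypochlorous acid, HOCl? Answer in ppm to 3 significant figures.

5.42 ppm

[OCl⁻]/[HOCl] = 10^(pH − pKa) = 10^(6.91 − 7.57) = 10^-0.66 = 0.2188.
Fraction as HOCl = 1 / (1 + 0.2188) = 0.8205.
HOCl = 0.8205 × 6.61 ppm = 5.423 ppm.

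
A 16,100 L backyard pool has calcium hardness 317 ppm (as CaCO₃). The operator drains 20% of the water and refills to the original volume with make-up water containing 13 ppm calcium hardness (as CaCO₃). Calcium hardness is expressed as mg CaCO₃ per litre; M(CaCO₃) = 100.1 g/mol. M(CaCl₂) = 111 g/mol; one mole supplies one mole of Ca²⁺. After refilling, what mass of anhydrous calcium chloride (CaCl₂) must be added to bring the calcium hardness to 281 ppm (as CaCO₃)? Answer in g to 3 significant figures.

After draining 20% and refilling: 317 × 0.80 + 13 × 0.20 = 256.2 ppm.
Deficit to target: 281 − 256.2 = 24.8 mg/L.
As CaCO₃: 24.8 mg/L × 16,100 L = 399.3 g; ÷ 100.1 = 3.989 mol Ca²⁺.
Mass: 3.989 × 111 = 442.8 g.

443 g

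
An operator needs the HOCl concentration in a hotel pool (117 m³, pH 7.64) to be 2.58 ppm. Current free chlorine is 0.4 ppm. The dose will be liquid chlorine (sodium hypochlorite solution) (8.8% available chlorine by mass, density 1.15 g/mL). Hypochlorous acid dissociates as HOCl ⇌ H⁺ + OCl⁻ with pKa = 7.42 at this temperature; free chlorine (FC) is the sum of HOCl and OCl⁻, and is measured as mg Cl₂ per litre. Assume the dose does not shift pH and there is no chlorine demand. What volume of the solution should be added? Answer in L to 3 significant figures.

7.47 L

Volume: 117 m³ = 117,000 L.
[OCl⁻]/[HOCl] = 10^(pH − pKa) = 10^(7.64 − 7.42) = 1.66; fraction as HOCl = 1/(1 + 1.66) = 0.376.
Free chlorine required for 2.58 ppm HOCl: 2.58 / 0.376 = 6.862 ppm.
FC to add: 6.862 − 0.4 = 6.462 mg/L as Cl₂.
Cl₂ equivalent: 6.462 mg/L × 117,000 L = 756 g.
Product at 8.8% available Cl: 756 / 0.088 = 8591 g.
Volume: 8591 g ÷ 1.15 g/mL = 7471 mL.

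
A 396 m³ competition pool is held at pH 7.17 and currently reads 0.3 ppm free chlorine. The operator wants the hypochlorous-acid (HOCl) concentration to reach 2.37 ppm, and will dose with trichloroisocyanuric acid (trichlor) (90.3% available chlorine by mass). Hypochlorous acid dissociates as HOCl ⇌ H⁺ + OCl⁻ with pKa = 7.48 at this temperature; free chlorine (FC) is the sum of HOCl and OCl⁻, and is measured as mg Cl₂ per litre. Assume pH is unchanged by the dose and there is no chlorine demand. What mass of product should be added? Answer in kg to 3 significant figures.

1.42 kg

Volume: 396 m³ = 396,000 L.
[OCl⁻]/[HOCl] = 10^(pH − pKa) = 10^(7.17 − 7.48) = 0.4898; fraction as HOCl = 1/(1 + 0.4898) = 0.6712.
Free chlorine required for 2.37 ppm HOCl: 2.37 / 0.6712 = 3.531 ppm.
FC to add: 3.531 − 0.3 = 3.231 mg/L as Cl₂.
Cl₂ equivalent: 3.231 mg/L × 396,000 L = 1279 g.
Product at 90.3% available Cl: 1279 / 0.903 = 1417 g.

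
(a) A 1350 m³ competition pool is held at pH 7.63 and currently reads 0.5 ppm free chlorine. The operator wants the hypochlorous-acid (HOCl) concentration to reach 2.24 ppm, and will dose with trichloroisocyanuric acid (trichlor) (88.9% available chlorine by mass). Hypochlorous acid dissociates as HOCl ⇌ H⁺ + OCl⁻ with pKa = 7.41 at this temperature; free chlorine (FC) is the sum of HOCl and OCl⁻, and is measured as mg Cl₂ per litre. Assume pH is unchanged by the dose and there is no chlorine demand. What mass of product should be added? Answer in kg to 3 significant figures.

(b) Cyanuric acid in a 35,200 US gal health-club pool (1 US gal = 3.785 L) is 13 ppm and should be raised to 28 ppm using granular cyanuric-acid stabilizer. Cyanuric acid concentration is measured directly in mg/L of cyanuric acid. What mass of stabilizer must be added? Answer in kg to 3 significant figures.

(a) 8.29 kg; (b) 2.00 kg

(a) Volume: 1350 m³ = 1,350,000 L.
(a) [OCl⁻]/[HOCl] = 10^(pH − pKa) = 10^(7.63 − 7.41) = 1.66; fraction as HOCl = 1/(1 + 1.66) = 0.376.
(a) Free chlorine required for 2.24 ppm HOCl: 2.24 / 0.376 = 5.957 ppm.
(a) FC to add: 5.957 − 0.5 = 5.457 mg/L as Cl₂.
(a) Cl₂ equivalent: 5.457 mg/L × 1,350,000 L = 7368 g.
(a) Product at 88.9% available Cl: 7368 / 0.889 = 8288 g.

(b) Volume: 35,200 US gal × 3.785 L/gal = 133,232 L.
(b) CYA to add: (28 − 13) = 15 mg/L × 133,232 L = 1998 g cyanuric acid.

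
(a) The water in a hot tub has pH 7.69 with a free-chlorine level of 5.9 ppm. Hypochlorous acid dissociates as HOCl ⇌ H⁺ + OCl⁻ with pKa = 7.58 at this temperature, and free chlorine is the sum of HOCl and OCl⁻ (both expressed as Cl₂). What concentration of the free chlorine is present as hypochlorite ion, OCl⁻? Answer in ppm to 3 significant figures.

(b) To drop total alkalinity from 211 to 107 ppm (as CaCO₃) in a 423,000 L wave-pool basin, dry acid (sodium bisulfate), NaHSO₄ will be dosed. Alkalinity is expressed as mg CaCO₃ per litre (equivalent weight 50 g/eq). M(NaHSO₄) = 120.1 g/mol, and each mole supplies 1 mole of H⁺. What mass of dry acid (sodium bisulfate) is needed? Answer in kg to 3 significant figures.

(a) 3.32 ppm; (b) 106 kg

(a) [OCl⁻]/[HOCl] = 10^(pH − pKa) = 10^(7.69 − 7.58) = 10^0.11 = 1.288.
(a) Fraction as HOCl = 1 / (1 + 1.288) = 0.437.
(a) OCl⁻ = (1 − 0.437) × 5.9 ppm = 3.322 ppm.

(b) Alkalinity to neutralize: (211 − 107) = 104 mg/L as CaCO₃ × 423,000 L = 43,990 g as CaCO₃.
(b) Equivalents of H⁺ required: 43,990 ÷ 50 g/eq = 879.8 eq = 879.8 mol NaHSO₄.
(b) Mass of NaHSO₄: 879.8 × 120.1 = 105,700 g.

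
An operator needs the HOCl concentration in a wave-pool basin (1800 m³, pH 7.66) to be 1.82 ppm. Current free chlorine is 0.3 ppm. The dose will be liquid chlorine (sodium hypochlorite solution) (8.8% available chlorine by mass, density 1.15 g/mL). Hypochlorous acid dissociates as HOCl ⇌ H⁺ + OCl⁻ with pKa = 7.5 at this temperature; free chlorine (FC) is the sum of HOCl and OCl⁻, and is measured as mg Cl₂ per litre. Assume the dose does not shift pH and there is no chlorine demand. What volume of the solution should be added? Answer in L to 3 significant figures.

Volume: 1800 m³ = 1,800,000 L.
[OCl⁻]/[HOCl] = 10^(pH − pKa) = 10^(7.66 − 7.5) = 1.445; fraction as HOCl = 1/(1 + 1.445) = 0.4089.
Free chlorine required for 1.82 ppm HOCl: 1.82 / 0.4089 = 4.451 ppm.
FC to add: 4.451 − 0.3 = 4.151 mg/L as Cl₂.
Cl₂ equivalent: 4.151 mg/L × 1,800,000 L = 7471 g.
Product at 8.8% available Cl: 7471 / 0.088 = 84,900 g.
Volume: 84,900 g ÷ 1.15 g/mL = 73,830 mL.

73.8 L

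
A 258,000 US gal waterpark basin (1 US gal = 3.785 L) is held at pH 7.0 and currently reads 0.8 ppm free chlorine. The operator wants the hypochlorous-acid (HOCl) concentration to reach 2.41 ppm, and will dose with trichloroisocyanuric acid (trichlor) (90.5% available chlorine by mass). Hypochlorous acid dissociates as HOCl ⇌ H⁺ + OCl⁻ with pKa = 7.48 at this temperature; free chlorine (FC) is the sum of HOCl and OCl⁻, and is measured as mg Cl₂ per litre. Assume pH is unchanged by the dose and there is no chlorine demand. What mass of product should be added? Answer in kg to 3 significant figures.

Volume: 258,000 US gal × 3.785 L/gal = 976,530 L.
[OCl⁻]/[HOCl] = 10^(pH − pKa) = 10^(7.0 − 7.48) = 0.3311; fraction as HOCl = 1/(1 + 0.3311) = 0.7512.
Free chlorine required for 2.41 ppm HOCl: 2.41 / 0.7512 = 3.208 ppm.
FC to add: 3.208 − 0.8 = 2.408 mg/L as Cl₂.
Cl₂ equivalent: 2.408 mg/L × 976,530 L = 2352 g.
Product at 90.5% available Cl: 2352 / 0.905 = 2598 g.

2.60 kg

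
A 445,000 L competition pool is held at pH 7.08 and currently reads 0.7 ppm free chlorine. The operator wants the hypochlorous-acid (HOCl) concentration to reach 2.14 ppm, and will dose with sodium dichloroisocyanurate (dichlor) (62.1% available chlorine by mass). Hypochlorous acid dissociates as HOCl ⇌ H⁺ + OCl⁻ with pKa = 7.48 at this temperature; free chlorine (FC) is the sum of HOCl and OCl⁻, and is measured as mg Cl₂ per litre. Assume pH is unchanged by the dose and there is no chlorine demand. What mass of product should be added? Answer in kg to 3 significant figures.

[OCl⁻]/[HOCl] = 10^(pH − pKa) = 10^(7.08 − 7.48) = 0.3981; fraction as HOCl = 1/(1 + 0.3981) = 0.7153.
Free chlorine required for 2.14 ppm HOCl: 2.14 / 0.7153 = 2.992 ppm.
FC to add: 2.992 − 0.7 = 2.292 mg/L as Cl₂.
Cl₂ equivalent: 2.292 mg/L × 445,000 L = 1020 g.
Product at 62.1% available Cl: 1020 / 0.621 = 1642 g.

1.64 kg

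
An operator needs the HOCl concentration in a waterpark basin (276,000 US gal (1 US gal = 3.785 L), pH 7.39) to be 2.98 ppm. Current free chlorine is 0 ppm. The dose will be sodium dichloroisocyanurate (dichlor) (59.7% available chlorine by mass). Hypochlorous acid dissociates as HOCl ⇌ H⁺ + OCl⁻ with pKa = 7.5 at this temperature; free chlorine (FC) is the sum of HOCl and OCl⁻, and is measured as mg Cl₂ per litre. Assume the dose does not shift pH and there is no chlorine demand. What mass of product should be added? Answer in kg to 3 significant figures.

9.26 kg

Volume: 276,000 US gal × 3.785 L/gal = 1,044,660 L.
[OCl⁻]/[HOCl] = 10^(pH − pKa) = 10^(7.39 − 7.5) = 0.7762; fraction as HOCl = 1/(1 + 0.7762) = 0.563.
Free chlorine required for 2.98 ppm HOCl: 2.98 / 0.563 = 5.293 ppm.
FC to add: 5.293 − 0 = 5.293 mg/L as Cl₂.
Cl₂ equivalent: 5.293 mg/L × 1,044,660 L = 5530 g.
Product at 59.7% available Cl: 5530 / 0.597 = 9262 g.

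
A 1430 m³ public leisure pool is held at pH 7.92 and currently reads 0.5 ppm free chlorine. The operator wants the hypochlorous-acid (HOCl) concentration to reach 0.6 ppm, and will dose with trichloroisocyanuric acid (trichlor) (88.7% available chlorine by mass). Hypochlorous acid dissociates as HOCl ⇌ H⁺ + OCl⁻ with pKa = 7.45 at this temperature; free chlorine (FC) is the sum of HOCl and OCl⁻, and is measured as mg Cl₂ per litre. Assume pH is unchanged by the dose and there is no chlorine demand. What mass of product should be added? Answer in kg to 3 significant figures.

3.02 kg

Volume: 1430 m³ = 1,430,000 L.
[OCl⁻]/[HOCl] = 10^(pH − pKa) = 10^(7.92 − 7.45) = 2.951; fraction as HOCl = 1/(1 + 2.951) = 0.2531.
Free chlorine required for 0.6 ppm HOCl: 0.6 / 0.2531 = 2.371 ppm.
FC to add: 2.371 − 0.5 = 1.871 mg/L as Cl₂.
Cl₂ equivalent: 1.871 mg/L × 1,430,000 L = 2675 g.
Product at 88.7% available Cl: 2675 / 0.887 = 3016 g.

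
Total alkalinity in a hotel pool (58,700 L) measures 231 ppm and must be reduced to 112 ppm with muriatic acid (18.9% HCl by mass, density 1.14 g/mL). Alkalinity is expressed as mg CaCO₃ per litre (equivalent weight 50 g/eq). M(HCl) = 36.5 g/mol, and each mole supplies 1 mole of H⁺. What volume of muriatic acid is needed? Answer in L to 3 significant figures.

23.7 L

Alkalinity to neutralize: (231 − 112) = 119 mg/L as CaCO₃ × 58,700 L = 6985 g as CaCO₃.
Equivalents of H⁺ required: 6985 ÷ 50 g/eq = 139.7 eq = 139.7 mol HCl.
Mass of HCl: 139.7 × 36.5 = 5099 g.
Mass of 18.9% solution: 5099 / 0.189 = 26,980 g.
Volume: 26,980 g ÷ 1.14 g/mL = 23,670 mL.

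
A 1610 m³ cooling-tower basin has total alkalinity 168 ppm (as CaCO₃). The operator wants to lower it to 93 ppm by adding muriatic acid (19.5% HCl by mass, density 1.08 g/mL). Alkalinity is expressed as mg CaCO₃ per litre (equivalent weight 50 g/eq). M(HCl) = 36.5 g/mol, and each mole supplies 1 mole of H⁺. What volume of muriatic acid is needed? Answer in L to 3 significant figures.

419 L

Volume: 1610 m³ = 1,610,000 L.
Alkalinity to neutralize: (168 − 93) = 75 mg/L as CaCO₃ × 1,610,000 L = 120,800 g as CaCO₃.
Equivalents of H⁺ required: 120,800 ÷ 50 g/eq = 2415 eq = 2415 mol HCl.
Mass of HCl: 2415 × 36.5 = 88,150 g.
Mass of 19.5% solution: 88,150 / 0.195 = 452,000 g.
Volume: 452,000 g ÷ 1.08 g/mL = 418,600 mL.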